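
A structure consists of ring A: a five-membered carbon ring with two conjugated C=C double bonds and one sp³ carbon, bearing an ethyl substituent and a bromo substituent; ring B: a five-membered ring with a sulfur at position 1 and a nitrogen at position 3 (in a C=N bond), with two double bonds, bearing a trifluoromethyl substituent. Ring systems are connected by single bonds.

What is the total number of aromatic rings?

Ring A has one sp³ carbon, so it is not fully conjugated — not aromatic (cyclopentadiene).
Ring B is planar and fully conjugated; 2 ring double bonds (4 π electrons) plus a heteroatom lone pair (2) give 6 π electrons. Since 6 = 4n+2 (n=1), ring B is aromatic (thiazole).
Aromatic: B. Total: 1.

1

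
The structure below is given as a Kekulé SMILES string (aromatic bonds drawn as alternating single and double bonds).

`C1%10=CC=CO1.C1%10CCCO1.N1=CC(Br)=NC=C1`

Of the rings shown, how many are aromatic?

2

The SMILES encodes a five-membered ring of four carbons and one oxygen, with two C=C double bonds; a five-membered saturated ring of four carbons and one oxygen; a six-membered ring with nitrogens at positions 1 and 4 and three alternating double bonds.
The 5-membered ring with one oxygen has a continuous p-orbital overlap around the ring; 2 ring double bonds (4 π electrons) plus a heteroatom lone pair (2) give 6 π electrons. Since 6 = 4n+2 (n=1), it is aromatic (furan).
The second 5-membered ring with one oxygen has only sp³ atoms, so it is not fully conjugated — not aromatic (tetrahydrofuran).
The 6-membered ring with two nitrogens (1,4) is fully conjugated (every ring atom contributes a p orbital); 3 ring double bonds give 6 π electrons. Since 6 = 4n+2 (n=1), it is aromatic (pyrazine).
2 of the 3 rings are aromatic. Total: 2.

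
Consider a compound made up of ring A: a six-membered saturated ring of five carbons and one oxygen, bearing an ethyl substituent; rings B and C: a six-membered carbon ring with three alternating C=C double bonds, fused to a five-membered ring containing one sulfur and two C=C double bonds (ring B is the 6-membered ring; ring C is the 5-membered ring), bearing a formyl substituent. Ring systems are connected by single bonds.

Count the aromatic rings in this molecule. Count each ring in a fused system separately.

2

Ring A has only sp³ atoms, so it is not fully conjugated — not aromatic (tetrahydropyran).
Rings B and C form a fused bicyclic system (with one sulfur) with 9 sp² atoms and 10 π electrons from ring double bonds plus a heteroatom lone pair. 10 = 4(2)+2, so the system is aromatic and both rings count as aromatic (benzothiophene).
Aromatic: B, C. Total: 2.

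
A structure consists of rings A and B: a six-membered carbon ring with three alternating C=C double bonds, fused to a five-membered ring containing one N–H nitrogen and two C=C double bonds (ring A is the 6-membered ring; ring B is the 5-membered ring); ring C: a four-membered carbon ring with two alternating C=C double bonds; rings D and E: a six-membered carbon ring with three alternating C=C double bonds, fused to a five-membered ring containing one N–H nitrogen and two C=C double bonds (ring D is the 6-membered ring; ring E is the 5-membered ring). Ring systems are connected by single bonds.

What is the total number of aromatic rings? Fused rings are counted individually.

Rings A and B form a fused bicyclic system (with one N–H) with 9 sp² atoms and 10 π electrons from ring double bonds plus a heteroatom lone pair. 10 = 4(2)+2, so the system is aromatic and both rings count as aromatic (indole).
Ring C has only sp² ring atoms; a planar conformation would have a fully conjugated π system of 4 electrons. But 4 = 4(1), which is 4n not 4n+2, so ring C is not aromatic (cyclobutadiene) — cyclobutadiene is antiaromatic and distorts to a rectangle.
Rings D and E form a fused bicyclic system (with one N–H) with 9 sp² atoms and 10 π electrons from ring double bonds plus a heteroatom lone pair. 10 = 4(2)+2, so the system is aromatic and both rings count as aromatic (indole).
Aromatic: A, B, D, E. Total: 4.

4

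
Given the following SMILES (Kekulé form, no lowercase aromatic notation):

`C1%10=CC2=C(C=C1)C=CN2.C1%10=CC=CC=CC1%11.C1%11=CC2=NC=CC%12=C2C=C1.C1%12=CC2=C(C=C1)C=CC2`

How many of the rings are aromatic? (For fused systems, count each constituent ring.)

5

The SMILES encodes a six-membered carbon ring with three alternating C=C double bonds, fused to a five-membered ring containing one N–H nitrogen and two C=C double bonds; a seven-membered carbon ring with three C=C double bonds and one sp³ carbon; two fused six-membered rings, each with three alternating double bonds; one ring is all carbon and the other has one ring nitrogen; a six-membered carbon ring with three alternating C=C double bonds, fused to a five-membered carbon ring containing one C=C double bond and one sp³ carbon.
The fused 6/5-membered bicyclic (with one N–H) is a single π system with 9 sp² atoms and 10 π electrons from ring double bonds plus a heteroatom lone pair. 10 = 4(2)+2, so the system is aromatic and both rings count as aromatic (indole).
The 7-membered ring has one sp³ carbon, so it is not fully conjugated — not aromatic (cycloheptatriene).
The fused 6/6-membered bicyclic (with one nitrogen) is a single π system with 10 sp² atoms and 10 π electrons from ring double bonds. 10 = 4(2)+2, so the system is aromatic and both rings count as aromatic (quinoline).
The 6-membered ring is fully conjugated (every ring atom contributes a p orbital); 3 ring double bonds give 6 π electrons. 6 = 4(1)+2, so it is aromatic (benzene ring).
The 5-membered ring has one sp³ carbon, so it is not fully conjugated — not aromatic (cyclopentene ring).
5 of the 7 rings are aromatic. Total: 5.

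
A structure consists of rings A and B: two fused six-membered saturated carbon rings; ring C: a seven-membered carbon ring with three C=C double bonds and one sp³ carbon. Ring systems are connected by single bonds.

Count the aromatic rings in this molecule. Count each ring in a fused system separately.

0

Ring A has only sp³ atoms, so it is not fully conjugated — not aromatic (cyclohexane ring).
Ring B has only sp³ atoms, so it is not fully conjugated — not aromatic (cyclohexane ring).
Ring C has one sp³ carbon, so it is not fully conjugated — not aromatic (cycloheptatriene).
No ring is aromatic. Total: 0.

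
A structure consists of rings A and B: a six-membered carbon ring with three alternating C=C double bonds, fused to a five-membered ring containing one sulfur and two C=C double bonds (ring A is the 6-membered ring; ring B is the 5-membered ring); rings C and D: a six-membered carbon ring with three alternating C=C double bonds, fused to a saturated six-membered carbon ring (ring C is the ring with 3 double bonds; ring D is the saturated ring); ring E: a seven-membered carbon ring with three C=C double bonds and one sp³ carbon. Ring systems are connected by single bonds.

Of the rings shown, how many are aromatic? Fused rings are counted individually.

Rings A and B form a fused bicyclic system (with one sulfur) with 9 sp² atoms and 10 π electrons from ring double bonds plus a heteroatom lone pair. 10 = 4(2)+2, so the system is aromatic and both rings count as aromatic (benzothiophene).
Ring C is fully conjugated (every ring atom contributes a p orbital); 3 ring double bonds give 6 π electrons. Since 6 = 4n+2 (n=1), ring C is aromatic (benzene ring).
Ring D has four sp³ carbons, so it is not fully conjugated — not aromatic (cyclohexane ring).
Ring E has one sp³ carbon, so it is not fully conjugated — not aromatic (cycloheptatriene).
Aromatic: A, B, C. Total: 3.

3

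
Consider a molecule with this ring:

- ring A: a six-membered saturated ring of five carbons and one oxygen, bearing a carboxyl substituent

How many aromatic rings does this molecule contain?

Ring A has only sp³ atoms, so it is not fully conjugated — not aromatic (tetrahydropyran).

0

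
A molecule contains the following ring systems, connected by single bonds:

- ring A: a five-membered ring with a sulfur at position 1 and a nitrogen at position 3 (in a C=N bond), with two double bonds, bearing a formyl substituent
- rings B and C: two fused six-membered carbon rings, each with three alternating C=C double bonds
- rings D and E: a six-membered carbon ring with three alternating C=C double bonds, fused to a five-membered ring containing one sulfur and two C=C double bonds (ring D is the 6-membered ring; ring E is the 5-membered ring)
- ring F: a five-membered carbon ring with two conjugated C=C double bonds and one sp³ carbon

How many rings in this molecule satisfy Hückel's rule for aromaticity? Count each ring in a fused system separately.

Ring A is planar and fully conjugated; 2 ring double bonds (4 π electrons) plus a heteroatom lone pair (2) give 6 π electrons. Since 6 = 4n+2 (n=1), ring A is aromatic (thiazole).
Rings B and C form a fused bicyclic system with 10 sp² atoms and 10 π electrons from ring double bonds. 10 = 4(2)+2, so the system is aromatic and both rings count as aromatic (naphthalene).
Rings D and E form a fused bicyclic system (with one sulfur) with 9 sp² atoms and 10 π electrons from ring double bonds plus a heteroatom lone pair. 10 = 4(2)+2, so the system is aromatic and both rings count as aromatic (benzothiophene).
Ring F has one sp³ carbon, so it is not fully conjugated — not aromatic (cyclopentadiene).
Aromatic: A, B, C, D, E. Total: 5.

5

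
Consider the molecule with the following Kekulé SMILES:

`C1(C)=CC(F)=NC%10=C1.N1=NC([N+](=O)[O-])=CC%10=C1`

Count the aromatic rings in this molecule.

2

The SMILES encodes a six-membered ring of five carbons and one nitrogen with three alternating double bonds; a six-membered ring with two adjacent nitrogens and three alternating double bonds.
The 6-membered ring with one nitrogen is fully conjugated (every ring atom contributes a p orbital); 3 ring double bonds give 6 π electrons. 6 = 4(1)+2, so it is aromatic (pyridine).
The 6-membered ring with two nitrogens (1,2) has a continuous p-orbital overlap around the ring; 3 ring double bonds give 6 π electrons. 6 = 4(1)+2, so it is aromatic (pyridazine).
2 of the 2 rings are aromatic. Total: 2.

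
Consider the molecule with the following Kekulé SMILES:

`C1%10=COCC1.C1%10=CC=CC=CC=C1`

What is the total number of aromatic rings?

The SMILES encodes a five-membered ring of four carbons and one oxygen, with one C=C double bond and two sp³ carbons; an eight-membered carbon ring with four alternating C=C double bonds.
The 5-membered ring with one oxygen has two sp³ carbons, so it is not fully conjugated — not aromatic (2,3-dihydrofuran).
The 8-membered ring has only sp² ring atoms; a planar conformation would have a fully conjugated π system of 8 electrons. But 8 = 4(2), which is 4n not 4n+2, so it is not aromatic (cyclooctatetraene) — cyclooctatetraene distorts into a non-planar tub to avoid antiaromaticity.
None of the rings are aromatic. Total: 0.

0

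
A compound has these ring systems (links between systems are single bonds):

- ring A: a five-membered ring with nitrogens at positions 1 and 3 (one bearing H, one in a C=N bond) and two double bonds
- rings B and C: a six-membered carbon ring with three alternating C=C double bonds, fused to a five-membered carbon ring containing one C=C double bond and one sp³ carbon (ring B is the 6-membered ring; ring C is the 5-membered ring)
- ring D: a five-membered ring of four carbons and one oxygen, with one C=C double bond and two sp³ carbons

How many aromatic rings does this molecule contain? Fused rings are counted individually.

Ring A has a continuous p-orbital overlap around the ring; 2 ring double bonds (4 π electrons) plus a heteroatom lone pair (2) give 6 π electrons. Since 6 = 4n+2 (n=1), ring A is aromatic (imidazole).
Ring B is fully conjugated (every ring atom contributes a p orbital); 3 ring double bonds give 6 π electrons. That satisfies 4n+2 with n=1, so ring B is aromatic (benzene ring).
Ring C has one sp³ carbon, so it is not fully conjugated — not aromatic (cyclopentene ring).
Ring D has two sp³ carbons, so it is not fully conjugated — not aromatic (2,3-dihydrofuran).
Aromatic: A, B. Total: 2.

2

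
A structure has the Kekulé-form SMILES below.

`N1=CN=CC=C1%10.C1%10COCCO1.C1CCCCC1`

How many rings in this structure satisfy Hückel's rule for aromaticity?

1

The SMILES encodes a six-membered ring with nitrogens at positions 1 and 3 and three alternating double bonds; a six-membered saturated ring with oxygens at positions 1 and 4; a six-membered saturated carbon ring.
The 6-membered ring with two nitrogens (1,3) has a continuous p-orbital overlap around the ring; 3 ring double bonds give 6 π electrons. Since 6 = 4n+2 (n=1), it is aromatic (pyrimidine).
The 6-membered ring with two oxygens (1,4) has only sp³ atoms, so it is not fully conjugated — not aromatic (1,4-dioxane).
The 6-membered ring has only sp³ atoms, so it is not fully conjugated — not aromatic (cyclohexane).
1 of the 3 rings is aromatic. Total: 1.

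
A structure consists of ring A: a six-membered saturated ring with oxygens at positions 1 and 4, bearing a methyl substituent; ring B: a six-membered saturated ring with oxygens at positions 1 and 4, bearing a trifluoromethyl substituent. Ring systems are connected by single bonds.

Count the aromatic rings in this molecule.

Ring A has only sp³ atoms, so it is not fully conjugated — not aromatic (1,4-dioxane).
Ring B has only sp³ atoms, so it is not fully conjugated — not aromatic (1,4-dioxane).
No ring is aromatic. Total: 0.

0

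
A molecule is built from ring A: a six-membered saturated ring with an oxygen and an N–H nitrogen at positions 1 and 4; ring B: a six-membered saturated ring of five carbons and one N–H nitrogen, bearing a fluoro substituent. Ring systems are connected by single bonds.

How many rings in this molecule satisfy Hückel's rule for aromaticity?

Ring A has only sp³ atoms, so it is not fully conjugated — not aromatic (morpholine).
Ring B has only sp³ atoms, so it is not fully conjugated — not aromatic (piperidine).
No ring is aromatic. Total: 0.

0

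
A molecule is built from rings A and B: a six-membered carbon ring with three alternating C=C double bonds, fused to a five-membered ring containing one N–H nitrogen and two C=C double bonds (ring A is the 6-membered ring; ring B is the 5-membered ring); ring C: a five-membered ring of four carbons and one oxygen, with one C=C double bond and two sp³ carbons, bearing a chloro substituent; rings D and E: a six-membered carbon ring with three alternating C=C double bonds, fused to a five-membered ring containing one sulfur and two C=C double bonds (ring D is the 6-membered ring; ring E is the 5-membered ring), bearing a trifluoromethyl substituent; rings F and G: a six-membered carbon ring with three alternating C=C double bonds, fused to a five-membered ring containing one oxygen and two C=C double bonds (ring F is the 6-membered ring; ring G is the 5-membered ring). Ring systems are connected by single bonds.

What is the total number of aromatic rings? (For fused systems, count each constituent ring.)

6

Rings A and B form a fused bicyclic system (with one N–H) with 9 sp² atoms and 10 π electrons from ring double bonds plus a heteroatom lone pair. 10 = 4(2)+2, so the system is aromatic and both rings count as aromatic (indole).
Ring C has two sp³ carbons, so it is not fully conjugated — not aromatic (2,3-dihydrofuran).
Rings D and E form a fused bicyclic system (with one sulfur) with 9 sp² atoms and 10 π electrons from ring double bonds plus a heteroatom lone pair. 10 = 4(2)+2, so the system is aromatic and both rings count as aromatic (benzothiophene).
Rings F and G form a fused bicyclic system (with one oxygen) with 9 sp² atoms and 10 π electrons from ring double bonds plus a heteroatom lone pair. 10 = 4(2)+2, so the system is aromatic and both rings count as aromatic (benzofuran).
Aromatic: A, B, D, E, F, G. Total: 6.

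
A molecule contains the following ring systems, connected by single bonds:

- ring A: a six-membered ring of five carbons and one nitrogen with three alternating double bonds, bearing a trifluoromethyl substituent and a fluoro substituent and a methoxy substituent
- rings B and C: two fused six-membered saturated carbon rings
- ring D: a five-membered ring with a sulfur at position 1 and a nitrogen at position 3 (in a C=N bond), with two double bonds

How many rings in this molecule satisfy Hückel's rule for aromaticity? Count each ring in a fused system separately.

2

Ring A is planar and fully conjugated; 3 ring double bonds give 6 π electrons. That satisfies 4n+2 with n=1, so ring A is aromatic (pyridine).
Ring B has only sp³ atoms, so it is not fully conjugated — not aromatic (cyclohexane ring).
Ring C has only sp³ atoms, so it is not fully conjugated — not aromatic (cyclohexane ring).
Ring D has a continuous p-orbital overlap around the ring; 2 ring double bonds (4 π electrons) plus a heteroatom lone pair (2) give 6 π electrons. That satisfies 4n+2 with n=1, so ring D is aromatic (thiazole).
Aromatic: A, D. Total: 2.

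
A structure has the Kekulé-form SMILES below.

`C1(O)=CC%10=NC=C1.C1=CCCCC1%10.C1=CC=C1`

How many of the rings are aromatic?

1

The SMILES encodes a six-membered ring of five carbons and one nitrogen with three alternating double bonds; a six-membered carbon ring with one C=C double bond; a four-membered carbon ring with two alternating C=C double bonds.
The 6-membered ring with one nitrogen has a continuous p-orbital overlap around the ring; 3 ring double bonds give 6 π electrons. 6 = 4(1)+2, so it is aromatic (pyridine).
The 6-membered ring has four sp³ carbons, so it is not fully conjugated — not aromatic (cyclohexene).
The 4-membered ring has only sp² ring atoms; a planar conformation would have a fully conjugated π system of 4 electrons. But 4 = 4(1), which is 4n not 4n+2, so it is not aromatic (cyclobutadiene) — cyclobutadiene is antiaromatic and distorts to a rectangle.
1 of the 3 rings is aromatic. Total: 1.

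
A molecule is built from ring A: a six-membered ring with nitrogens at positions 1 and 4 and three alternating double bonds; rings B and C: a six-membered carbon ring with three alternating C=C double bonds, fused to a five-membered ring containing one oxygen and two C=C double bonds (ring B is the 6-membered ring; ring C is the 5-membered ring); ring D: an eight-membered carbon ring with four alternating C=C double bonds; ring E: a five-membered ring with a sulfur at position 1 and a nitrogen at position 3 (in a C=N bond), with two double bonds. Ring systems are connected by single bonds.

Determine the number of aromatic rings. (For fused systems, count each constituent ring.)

Ring A is fully conjugated (every ring atom contributes a p orbital); 3 ring double bonds give 6 π electrons. 6 = 4(1)+2, so ring A is aromatic (pyrazine).
Rings B and C form a fused bicyclic system (with one oxygen) with 9 sp² atoms and 10 π electrons from ring double bonds plus a heteroatom lone pair. 10 = 4(2)+2, so the system is aromatic and both rings count as aromatic (benzofuran).
Ring D has only sp² ring atoms; a planar conformation would have a fully conjugated π system of 8 electrons. But 8 = 4(2), which is 4n not 4n+2, so ring D is not aromatic (cyclooctatetraene) — cyclooctatetraene distorts into a non-planar tub to avoid antiaromaticity.
Ring E has a continuous p-orbital overlap around the ring; 2 ring double bonds (4 π electrons) plus a heteroatom lone pair (2) give 6 π electrons. Since 6 = 4n+2 (n=1), ring E is aromatic (thiazole).
Aromatic: A, B, C, E. Total: 4.

4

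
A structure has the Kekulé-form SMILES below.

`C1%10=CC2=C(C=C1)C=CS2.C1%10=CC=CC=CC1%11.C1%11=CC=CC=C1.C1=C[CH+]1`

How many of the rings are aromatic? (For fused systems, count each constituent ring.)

4

The SMILES encodes a six-membered carbon ring with three alternating C=C double bonds, fused to a five-membered ring containing one sulfur and two C=C double bonds; a seven-membered carbon ring with three C=C double bonds and one sp³ carbon; a six-membered carbon ring with three alternating C=C double bonds; a three-membered all-carbon ring bearing a positive charge on one carbon, with one C=C double bond.
The fused 6/5-membered bicyclic (with one sulfur) is a single π system with 9 sp² atoms and 10 π electrons from ring double bonds plus a heteroatom lone pair. 10 = 4(2)+2, so the system is aromatic and both rings count as aromatic (benzothiophene).
The 7-membered ring has one sp³ carbon, so it is not fully conjugated — not aromatic (cycloheptatriene).
The 6-membered ring is planar and fully conjugated; 3 ring double bonds give 6 π electrons. 6 = 4(1)+2, so it is aromatic (benzene).
The 3-membered ring is fully conjugated (every ring atom contributes a p orbital); 1 ring double bond (2 π electrons) plus the carbocation's empty p orbital (0, but keeps the ring conjugated) give 2 π electrons. Since 2 = 4n+2 (n=0), it is aromatic (cyclopropenyl cation).
4 of the 5 rings are aromatic. Total: 4.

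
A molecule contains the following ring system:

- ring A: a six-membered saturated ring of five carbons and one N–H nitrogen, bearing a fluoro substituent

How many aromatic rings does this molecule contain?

0

Ring A has only sp³ atoms, so it is not fully conjugated — not aromatic (piperidine).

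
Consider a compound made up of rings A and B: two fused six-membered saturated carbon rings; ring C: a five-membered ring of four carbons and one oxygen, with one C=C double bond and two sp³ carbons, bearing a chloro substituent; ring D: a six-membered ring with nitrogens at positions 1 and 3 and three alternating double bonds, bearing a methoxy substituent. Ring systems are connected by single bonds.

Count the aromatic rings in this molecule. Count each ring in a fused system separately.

Ring A has only sp³ atoms, so it is not fully conjugated — not aromatic (cyclohexane ring).
Ring B has only sp³ atoms, so it is not fully conjugated — not aromatic (cyclohexane ring).
Ring C has two sp³ carbons, so it is not fully conjugated — not aromatic (2,3-dihydrofuran).
Ring D is fully conjugated (every ring atom contributes a p orbital); 3 ring double bonds give 6 π electrons. 6 = 4(1)+2, so ring D is aromatic (pyrimidine).
Aromatic: D. Total: 1.

1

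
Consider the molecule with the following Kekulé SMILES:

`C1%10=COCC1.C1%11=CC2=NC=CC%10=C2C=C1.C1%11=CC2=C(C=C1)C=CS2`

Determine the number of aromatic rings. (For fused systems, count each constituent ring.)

4

The SMILES encodes a five-membered ring of four carbons and one oxygen, with one C=C double bond and two sp³ carbons; two fused six-membered rings, each with three alternating double bonds; one ring is all carbon and the other has one ring nitrogen; a six-membered carbon ring with three alternating C=C double bonds, fused to a five-membered ring containing one sulfur and two C=C double bonds.
The 5-membered ring with one oxygen has two sp³ carbons, so it is not fully conjugated — not aromatic (2,3-dihydrofuran).
The fused 6/6-membered bicyclic (with one nitrogen) is a single π system with 10 sp² atoms and 10 π electrons from ring double bonds. 10 = 4(2)+2, so the system is aromatic and both rings count as aromatic (quinoline).
The fused 6/5-membered bicyclic (with one sulfur) is a single π system with 9 sp² atoms and 10 π electrons from ring double bonds plus a heteroatom lone pair. 10 = 4(2)+2, so the system is aromatic and both rings count as aromatic (benzothiophene).
4 of the 5 rings are aromatic. Total: 4.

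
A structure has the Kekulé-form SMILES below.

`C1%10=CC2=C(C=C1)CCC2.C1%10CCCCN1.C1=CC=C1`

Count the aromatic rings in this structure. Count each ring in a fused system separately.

The SMILES encodes a six-membered carbon ring with three alternating C=C double bonds, fused to a saturated five-membered carbon ring; a six-membered saturated ring of five carbons and one N–H nitrogen; a four-membered carbon ring with two alternating C=C double bonds.
The 6-membered ring is planar and fully conjugated; 3 ring double bonds give 6 π electrons. That satisfies 4n+2 with n=1, so it is aromatic (benzene ring).
The 5-membered ring has three sp³ carbons, so it is not fully conjugated — not aromatic (cyclopentane ring).
The 6-membered ring with one N–H has only sp³ atoms, so it is not fully conjugated — not aromatic (piperidine).
The 4-membered ring has only sp² ring atoms; a planar conformation would have a fully conjugated π system of 4 electrons. But 4 = 4(1), which is 4n not 4n+2, so it is not aromatic (cyclobutadiene) — cyclobutadiene is antiaromatic and distorts to a rectangle.
1 of the 4 rings is aromatic. Total: 1.

1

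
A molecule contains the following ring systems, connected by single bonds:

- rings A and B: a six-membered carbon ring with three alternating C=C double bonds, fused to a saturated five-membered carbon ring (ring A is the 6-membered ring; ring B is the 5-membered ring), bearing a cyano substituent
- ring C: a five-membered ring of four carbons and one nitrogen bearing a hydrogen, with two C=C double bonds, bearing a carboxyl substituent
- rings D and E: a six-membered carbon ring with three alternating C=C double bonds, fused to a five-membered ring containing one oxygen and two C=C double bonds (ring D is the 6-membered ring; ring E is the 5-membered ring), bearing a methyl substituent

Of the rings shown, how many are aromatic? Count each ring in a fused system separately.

Ring A is fully conjugated (every ring atom contributes a p orbital); 3 ring double bonds give 6 π electrons. 6 = 4(1)+2, so ring A is aromatic (benzene ring).
Ring B has three sp³ carbons, so it is not fully conjugated — not aromatic (cyclopentane ring).
Ring C has a continuous p-orbital overlap around the ring; 2 ring double bonds (4 π electrons) plus a heteroatom lone pair (2) give 6 π electrons. 6 = 4(1)+2, so ring C is aromatic (pyrrole).
Rings D and E form a fused bicyclic system (with one oxygen) with 9 sp² atoms and 10 π electrons from ring double bonds plus a heteroatom lone pair. 10 = 4(2)+2, so the system is aromatic and both rings count as aromatic (benzofuran).
Aromatic: A, C, D, E. Total: 4.

4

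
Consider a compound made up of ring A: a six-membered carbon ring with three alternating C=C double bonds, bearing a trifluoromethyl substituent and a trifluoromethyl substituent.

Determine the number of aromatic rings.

1

Ring A is planar and fully conjugated; 3 ring double bonds give 6 π electrons. That satisfies 4n+2 with n=1, so ring A is aromatic (benzene).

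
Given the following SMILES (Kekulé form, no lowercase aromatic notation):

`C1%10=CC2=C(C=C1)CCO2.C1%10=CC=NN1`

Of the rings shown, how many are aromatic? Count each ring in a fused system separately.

The SMILES encodes a six-membered carbon ring with three alternating C=C double bonds, fused to a five-membered ring containing one oxygen and two sp³ carbons; a five-membered ring with two adjacent nitrogens (one bearing H, one in a double bond) and two double bonds.
The 6-membered ring is planar and fully conjugated; 3 ring double bonds give 6 π electrons. 6 = 4(1)+2, so it is aromatic (benzene ring).
The 5-membered ring with one oxygen has two sp³ carbons, so it is not fully conjugated — not aromatic (oxolane ring).
The 5-membered ring with two adjacent nitrogens (one N–H, one =N–) is planar and fully conjugated; 2 ring double bonds (4 π electrons) plus a heteroatom lone pair (2) give 6 π electrons. 6 = 4(1)+2, so it is aromatic (pyrazole).
2 of the 3 rings are aromatic. Total: 2.

2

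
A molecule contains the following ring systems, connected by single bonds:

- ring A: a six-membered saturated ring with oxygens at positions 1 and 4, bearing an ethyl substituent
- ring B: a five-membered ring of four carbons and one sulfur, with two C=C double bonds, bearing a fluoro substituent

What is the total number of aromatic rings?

1

Ring A has only sp³ atoms, so it is not fully conjugated — not aromatic (1,4-dioxane).
Ring B has a continuous p-orbital overlap around the ring; 2 ring double bonds (4 π electrons) plus a heteroatom lone pair (2) give 6 π electrons. That satisfies 4n+2 with n=1, so ring B is aromatic (thiophene).
Aromatic: B. Total: 1.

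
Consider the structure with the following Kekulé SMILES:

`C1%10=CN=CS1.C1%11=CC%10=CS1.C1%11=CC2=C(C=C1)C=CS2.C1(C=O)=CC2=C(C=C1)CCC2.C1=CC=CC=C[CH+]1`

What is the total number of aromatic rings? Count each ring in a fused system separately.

6

The SMILES encodes a five-membered ring with a sulfur at position 1 and a nitrogen at position 3 (in a C=N bond), with two double bonds; a five-membered ring of four carbons and one sulfur, with two C=C double bonds; a six-membered carbon ring with three alternating C=C double bonds, fused to a five-membered ring containing one sulfur and two C=C double bonds; a six-membered carbon ring with three alternating C=C double bonds, fused to a saturated five-membered carbon ring; a seven-membered all-carbon ring bearing a positive charge on one carbon, with three C=C double bonds.
The 5-membered ring with one sulfur and one =N– is fully conjugated (every ring atom contributes a p orbital); 2 ring double bonds (4 π electrons) plus a heteroatom lone pair (2) give 6 π electrons. 6 = 4(1)+2, so it is aromatic (thiazole).
The 5-membered ring with one sulfur is fully conjugated (every ring atom contributes a p orbital); 2 ring double bonds (4 π electrons) plus a heteroatom lone pair (2) give 6 π electrons. Since 6 = 4n+2 (n=1), it is aromatic (thiophene).
The fused 6/5-membered bicyclic (with one sulfur) is a single π system with 9 sp² atoms and 10 π electrons from ring double bonds plus a heteroatom lone pair. 10 = 4(2)+2, so the system is aromatic and both rings count as aromatic (benzothiophene).
The 6-membered ring is planar and fully conjugated; 3 ring double bonds give 6 π electrons. That satisfies 4n+2 with n=1, so it is aromatic (benzene ring).
The 5-membered ring has three sp³ carbons, so it is not fully conjugated — not aromatic (cyclopentane ring).
The 7-membered ring is planar and fully conjugated; 3 ring double bonds (6 π electrons) plus the carbocation's empty p orbital (0, but keeps the ring conjugated) give 6 π electrons. That satisfies 4n+2 with n=1, so it is aromatic (tropylium cation).
6 of the 7 rings are aromatic. Total: 6.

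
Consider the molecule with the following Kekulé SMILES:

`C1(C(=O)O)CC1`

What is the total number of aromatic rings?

The SMILES encodes a three-membered saturated carbon ring.
The 3-membered ring has only sp³ atoms, so it is not fully conjugated — not aromatic (cyclopropane).

0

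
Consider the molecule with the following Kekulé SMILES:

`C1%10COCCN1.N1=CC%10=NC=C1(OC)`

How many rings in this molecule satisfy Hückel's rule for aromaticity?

1

The SMILES encodes a six-membered saturated ring with an oxygen and an N–H nitrogen at positions 1 and 4; a six-membered ring with nitrogens at positions 1 and 4 and three alternating double bonds.
The 6-membered ring with one oxygen and one N–H (1,4) has only sp³ atoms, so it is not fully conjugated — not aromatic (morpholine).
The 6-membered ring with two nitrogens (1,4) is fully conjugated (every ring atom contributes a p orbital); 3 ring double bonds give 6 π electrons. 6 = 4(1)+2, so it is aromatic (pyrazine).
1 of the 2 rings is aromatic. Total: 1.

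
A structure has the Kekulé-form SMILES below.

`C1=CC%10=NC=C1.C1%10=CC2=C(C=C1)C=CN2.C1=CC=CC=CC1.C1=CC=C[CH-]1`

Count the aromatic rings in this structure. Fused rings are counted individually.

4

The SMILES encodes a six-membered ring of five carbons and one nitrogen with three alternating double bonds; a six-membered carbon ring with three alternating C=C double bonds, fused to a five-membered ring containing one N–H nitrogen and two C=C double bonds; a seven-membered carbon ring with three C=C double bonds and one sp³ carbon; a five-membered all-carbon ring bearing a negative charge on one carbon, with two C=C double bonds.
The 6-membered ring with one nitrogen is planar and fully conjugated; 3 ring double bonds give 6 π electrons. Since 6 = 4n+2 (n=1), it is aromatic (pyridine).
The fused 6/5-membered bicyclic (with one N–H) is a single π system with 9 sp² atoms and 10 π electrons from ring double bonds plus a heteroatom lone pair. 10 = 4(2)+2, so the system is aromatic and both rings count as aromatic (indole).
The 7-membered ring has one sp³ carbon, so it is not fully conjugated — not aromatic (cycloheptatriene).
The 5-membered ring is fully conjugated (every ring atom contributes a p orbital); 2 ring double bonds (4 π electrons) plus the carbanion lone pair (2) give 6 π electrons. 6 = 4(1)+2, so it is aromatic (cyclopentadienyl anion).
4 of the 5 rings are aromatic. Total: 4.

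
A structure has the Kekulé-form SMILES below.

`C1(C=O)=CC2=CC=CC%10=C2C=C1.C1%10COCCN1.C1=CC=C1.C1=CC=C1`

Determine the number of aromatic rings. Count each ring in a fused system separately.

2

The SMILES encodes two fused six-membered carbon rings, each with three alternating C=C double bonds; a six-membered saturated ring with an oxygen and an N–H nitrogen at positions 1 and 4; a four-membered carbon ring with two alternating C=C double bonds; a four-membered carbon ring with two alternating C=C double bonds.
The fused 6/6-membered bicyclic is a single π system with 10 sp² atoms and 10 π electrons from ring double bonds. 10 = 4(2)+2, so the system is aromatic and both rings count as aromatic (naphthalene).
The 6-membered ring with one oxygen and one N–H (1,4) has only sp³ atoms, so it is not fully conjugated — not aromatic (morpholine).
The 4-membered ring has only sp² ring atoms; a planar conformation would have a fully conjugated π system of 4 electrons. But 4 = 4(1), which is 4n not 4n+2, so it is not aromatic (cyclobutadiene) — cyclobutadiene is antiaromatic and distorts to a rectangle.
The second 4-membered ring has only sp² ring atoms; a planar conformation would have a fully conjugated π system of 4 electrons. But 4 = 4(1), which is 4n not 4n+2, so it is not aromatic (cyclobutadiene) — cyclobutadiene is antiaromatic and distorts to a rectangle.
2 of the 5 rings are aromatic. Total: 2.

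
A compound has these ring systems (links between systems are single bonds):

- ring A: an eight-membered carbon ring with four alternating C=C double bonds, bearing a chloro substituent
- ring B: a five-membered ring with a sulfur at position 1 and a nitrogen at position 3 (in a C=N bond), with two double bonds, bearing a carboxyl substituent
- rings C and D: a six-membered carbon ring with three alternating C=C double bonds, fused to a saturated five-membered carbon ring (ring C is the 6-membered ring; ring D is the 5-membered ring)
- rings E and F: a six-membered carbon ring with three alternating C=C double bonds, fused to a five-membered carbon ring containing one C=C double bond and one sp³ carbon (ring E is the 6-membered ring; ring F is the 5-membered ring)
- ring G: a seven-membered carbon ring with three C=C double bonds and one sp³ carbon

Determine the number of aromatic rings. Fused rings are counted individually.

3

Ring A has only sp² ring atoms; a planar conformation would have a fully conjugated π system of 8 electrons. But 8 = 4(2), which is 4n not 4n+2, so ring A is not aromatic (cyclooctatetraene) — cyclooctatetraene distorts into a non-planar tub to avoid antiaromaticity.
Ring B is fully conjugated (every ring atom contributes a p orbital); 2 ring double bonds (4 π electrons) plus a heteroatom lone pair (2) give 6 π electrons. 6 = 4(1)+2, so ring B is aromatic (thiazole).
Ring C has a continuous p-orbital overlap around the ring; 3 ring double bonds give 6 π electrons. 6 = 4(1)+2, so ring C is aromatic (benzene ring).
Ring D has three sp³ carbons, so it is not fully conjugated — not aromatic (cyclopentane ring).
Ring E is planar and fully conjugated; 3 ring double bonds give 6 π electrons. That satisfies 4n+2 with n=1, so ring E is aromatic (benzene ring).
Ring F has one sp³ carbon, so it is not fully conjugated — not aromatic (cyclopentene ring).
Ring G has one sp³ carbon, so it is not fully conjugated — not aromatic (cycloheptatriene).
Aromatic: B, C, E. Total: 3.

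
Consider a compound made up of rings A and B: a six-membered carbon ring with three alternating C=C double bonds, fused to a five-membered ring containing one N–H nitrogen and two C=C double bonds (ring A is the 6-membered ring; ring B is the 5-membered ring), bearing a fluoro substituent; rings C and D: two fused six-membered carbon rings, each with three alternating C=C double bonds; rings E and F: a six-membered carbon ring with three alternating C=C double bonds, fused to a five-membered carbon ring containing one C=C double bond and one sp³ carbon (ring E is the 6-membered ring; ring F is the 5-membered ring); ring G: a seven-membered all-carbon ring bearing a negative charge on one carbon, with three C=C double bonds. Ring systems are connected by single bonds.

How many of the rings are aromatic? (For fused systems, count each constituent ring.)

Rings A and B form a fused bicyclic system (with one N–H) with 9 sp² atoms and 10 π electrons from ring double bonds plus a heteroatom lone pair. 10 = 4(2)+2, so the system is aromatic and both rings count as aromatic (indole).
Rings C and D form a fused bicyclic system with 10 sp² atoms and 10 π electrons from ring double bonds. 10 = 4(2)+2, so the system is aromatic and both rings count as aromatic (naphthalene).
Ring E has a continuous p-orbital overlap around the ring; 3 ring double bonds give 6 π electrons. That satisfies 4n+2 with n=1, so ring E is aromatic (benzene ring).
Ring F has one sp³ carbon, so it is not fully conjugated — not aromatic (cyclopentene ring).
Ring G has only sp² ring atoms; a planar conformation would have a fully conjugated π system of 8 electrons. But 8 = 4(2), which is 4n not 4n+2, so ring G is not aromatic (cycloheptatrienyl anion).
Aromatic: A, B, C, D, E. Total: 5.

5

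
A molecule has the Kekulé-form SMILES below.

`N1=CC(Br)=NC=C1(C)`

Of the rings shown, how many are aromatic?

The SMILES encodes a six-membered ring with nitrogens at positions 1 and 4 and three alternating double bonds.
The 6-membered ring with two nitrogens (1,4) is fully conjugated (every ring atom contributes a p orbital); 3 ring double bonds give 6 π electrons. 6 = 4(1)+2, so it is aromatic (pyrazine).

1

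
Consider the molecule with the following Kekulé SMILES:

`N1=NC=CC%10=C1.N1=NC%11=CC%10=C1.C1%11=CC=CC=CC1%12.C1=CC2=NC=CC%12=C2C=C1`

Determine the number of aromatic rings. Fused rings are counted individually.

The SMILES encodes a six-membered ring with two adjacent nitrogens and three alternating double bonds; a six-membered ring with two adjacent nitrogens and three alternating double bonds; a seven-membered carbon ring with three C=C double bonds and one sp³ carbon; two fused six-membered rings, each with three alternating double bonds; one ring is all carbon and the other has one ring nitrogen.
The 6-membered ring with two nitrogens (1,2) is fully conjugated (every ring atom contributes a p orbital); 3 ring double bonds give 6 π electrons. 6 = 4(1)+2, so it is aromatic (pyridazine).
The second 6-membered ring with two nitrogens (1,2) is fully conjugated (every ring atom contributes a p orbital); 3 ring double bonds give 6 π electrons. Since 6 = 4n+2 (n=1), it is aromatic (pyridazine).
The 7-membered ring has one sp³ carbon, so it is not fully conjugated — not aromatic (cycloheptatriene).
The fused 6/6-membered bicyclic (with one nitrogen) is a single π system with 10 sp² atoms and 10 π electrons from ring double bonds. 10 = 4(2)+2, so the system is aromatic and both rings count as aromatic (quinoline).
4 of the 5 rings are aromatic. Total: 4.

4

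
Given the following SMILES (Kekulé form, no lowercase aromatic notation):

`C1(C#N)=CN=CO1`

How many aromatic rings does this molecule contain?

1

The SMILES encodes a five-membered ring with an oxygen at position 1 and a nitrogen at position 3 (in a C=N bond), with two double bonds.
The 5-membered ring with one oxygen and one =N– is planar and fully conjugated; 2 ring double bonds (4 π electrons) plus a heteroatom lone pair (2) give 6 π electrons. 6 = 4(1)+2, so it is aromatic (oxazole).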